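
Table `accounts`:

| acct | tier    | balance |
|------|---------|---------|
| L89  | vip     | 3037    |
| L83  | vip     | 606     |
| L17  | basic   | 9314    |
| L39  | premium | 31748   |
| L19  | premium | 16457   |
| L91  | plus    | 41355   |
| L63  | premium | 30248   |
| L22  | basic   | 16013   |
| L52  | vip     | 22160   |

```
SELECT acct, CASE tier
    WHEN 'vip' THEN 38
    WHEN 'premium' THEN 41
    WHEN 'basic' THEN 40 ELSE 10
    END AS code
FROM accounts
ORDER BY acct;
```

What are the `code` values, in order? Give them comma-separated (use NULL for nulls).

acct=L17: tier='basic' → 40
acct=L19: tier='premium' → 41
acct=L22: tier='basic' → 40
acct=L39: tier='premium' → 41
acct=L52: tier='vip' → 38
acct=L63: tier='premium' → 41
acct=L83: tier='vip' → 38
acct=L89: tier='vip' → 38
acct=L91: ELSE → 10

40, 41, 40, 41, 38, 41, 38, 38, 10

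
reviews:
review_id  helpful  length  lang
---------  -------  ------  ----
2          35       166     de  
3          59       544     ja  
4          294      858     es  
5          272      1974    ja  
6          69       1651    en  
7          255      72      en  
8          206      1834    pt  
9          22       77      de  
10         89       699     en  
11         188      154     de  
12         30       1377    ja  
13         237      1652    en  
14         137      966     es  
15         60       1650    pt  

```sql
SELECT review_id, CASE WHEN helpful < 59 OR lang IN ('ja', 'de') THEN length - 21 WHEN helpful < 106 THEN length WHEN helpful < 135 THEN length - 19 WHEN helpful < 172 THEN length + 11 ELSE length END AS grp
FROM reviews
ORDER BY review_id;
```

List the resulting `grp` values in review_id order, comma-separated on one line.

145, 523, 858, 1953, 1651, 72, 1834, 56, 699, 133, 1356, 1652, 977, 1650

review_id=2: helpful < 59 OR lang IN ('ja', 'de') → 145
review_id=3: helpful < 59 OR lang IN ('ja', 'de') → 523
review_id=4: ELSE → 858
review_id=5: helpful < 59 OR lang IN ('ja', 'de') → 1953
review_id=6: helpful < 106 → 1651
review_id=7: ELSE → 72
review_id=8: ELSE → 1834
review_id=9: helpful < 59 OR lang IN ('ja', 'de') → 56
review_id=10: helpful < 106 → 699
review_id=11: helpful < 59 OR lang IN ('ja', 'de') → 133
review_id=12: helpful < 59 OR lang IN ('ja', 'de') → 1356
review_id=13: ELSE → 1652
review_id=14: helpful < 172 → 977
review_id=15: helpful < 106 → 1650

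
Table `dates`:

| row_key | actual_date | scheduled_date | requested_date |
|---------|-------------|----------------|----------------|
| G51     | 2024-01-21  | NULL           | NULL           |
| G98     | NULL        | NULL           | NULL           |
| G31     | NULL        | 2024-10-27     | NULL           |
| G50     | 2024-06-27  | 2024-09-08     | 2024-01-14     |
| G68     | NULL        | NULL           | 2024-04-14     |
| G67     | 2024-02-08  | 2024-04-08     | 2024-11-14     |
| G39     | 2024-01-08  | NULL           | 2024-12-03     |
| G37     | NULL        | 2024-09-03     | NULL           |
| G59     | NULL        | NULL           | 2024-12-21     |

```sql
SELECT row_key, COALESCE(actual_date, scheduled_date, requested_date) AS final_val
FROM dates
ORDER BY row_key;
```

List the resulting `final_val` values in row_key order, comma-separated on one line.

2024-10-27, 2024-09-03, 2024-01-08, 2024-06-27, 2024-01-21, 2024-12-21, 2024-02-08, 2024-04-14, NULL

row_key=G31: actual_date=NULL, scheduled_date=2024-10-27 → 2024-10-27
row_key=G37: actual_date=NULL, scheduled_date=2024-09-03 → 2024-09-03
row_key=G39: actual_date=2024-01-08 → 2024-01-08
row_key=G50: actual_date=2024-06-27 → 2024-06-27
row_key=G51: actual_date=2024-01-21 → 2024-01-21
row_key=G59: actual_date=NULL, scheduled_date=NULL, requested_date=2024-12-21 → 2024-12-21
row_key=G67: actual_date=2024-02-08 → 2024-02-08
row_key=G68: actual_date=NULL, scheduled_date=NULL, requested_date=2024-04-14 → 2024-04-14
row_key=G98: actual_date=NULL, scheduled_date=NULL, requested_date=NULL (all NULL) → NULL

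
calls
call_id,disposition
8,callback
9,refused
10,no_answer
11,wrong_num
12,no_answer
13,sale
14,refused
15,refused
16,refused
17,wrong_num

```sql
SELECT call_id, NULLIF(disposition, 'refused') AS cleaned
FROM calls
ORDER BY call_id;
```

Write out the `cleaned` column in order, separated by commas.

call_id=8: disposition=callback vs refused: differ → callback
call_id=9: disposition=refused vs refused: equal → NULL
call_id=10: disposition=no_answer vs refused: differ → no_answer
call_id=11: disposition=wrong_num vs refused: differ → wrong_num
call_id=12: disposition=no_answer vs refused: differ → no_answer
call_id=13: disposition=sale vs refused: differ → sale
call_id=14: disposition=refused vs refused: equal → NULL
call_id=15: disposition=refused vs refused: equal → NULL
call_id=16: disposition=refused vs refused: equal → NULL
call_id=17: disposition=wrong_num vs refused: differ → wrong_num

callback, NULL, no_answer, wrong_num, no_answer, sale, NULL, NULL, NULL, wrong_num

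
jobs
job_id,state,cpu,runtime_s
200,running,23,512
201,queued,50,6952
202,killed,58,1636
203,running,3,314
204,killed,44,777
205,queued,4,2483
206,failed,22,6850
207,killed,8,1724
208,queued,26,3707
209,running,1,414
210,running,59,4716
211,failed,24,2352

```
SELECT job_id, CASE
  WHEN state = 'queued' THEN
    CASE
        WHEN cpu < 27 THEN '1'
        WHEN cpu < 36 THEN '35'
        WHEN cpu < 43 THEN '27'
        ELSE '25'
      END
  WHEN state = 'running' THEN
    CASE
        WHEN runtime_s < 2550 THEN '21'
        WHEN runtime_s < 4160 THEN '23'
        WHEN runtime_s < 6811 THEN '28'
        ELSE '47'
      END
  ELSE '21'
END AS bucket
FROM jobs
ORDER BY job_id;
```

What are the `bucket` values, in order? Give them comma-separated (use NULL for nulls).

21, 25, 21, 21, 21, 1, 21, 21, 1, 21, 28, 21

job_id=200: state='running' → inner[runtime_s < 2550] → 21
job_id=201: state='queued' → inner[ELSE] → 25
job_id=202: state='killed' → outer ELSE → 21
job_id=203: state='running' → inner[runtime_s < 2550] → 21
job_id=204: state='killed' → outer ELSE → 21
job_id=205: state='queued' → inner[cpu < 27] → 1
job_id=206: state='failed' → outer ELSE → 21
job_id=207: state='killed' → outer ELSE → 21
job_id=208: state='queued' → inner[cpu < 27] → 1
job_id=209: state='running' → inner[runtime_s < 2550] → 21
job_id=210: state='running' → inner[runtime_s < 6811] → 28
job_id=211: state='failed' → outer ELSE → 21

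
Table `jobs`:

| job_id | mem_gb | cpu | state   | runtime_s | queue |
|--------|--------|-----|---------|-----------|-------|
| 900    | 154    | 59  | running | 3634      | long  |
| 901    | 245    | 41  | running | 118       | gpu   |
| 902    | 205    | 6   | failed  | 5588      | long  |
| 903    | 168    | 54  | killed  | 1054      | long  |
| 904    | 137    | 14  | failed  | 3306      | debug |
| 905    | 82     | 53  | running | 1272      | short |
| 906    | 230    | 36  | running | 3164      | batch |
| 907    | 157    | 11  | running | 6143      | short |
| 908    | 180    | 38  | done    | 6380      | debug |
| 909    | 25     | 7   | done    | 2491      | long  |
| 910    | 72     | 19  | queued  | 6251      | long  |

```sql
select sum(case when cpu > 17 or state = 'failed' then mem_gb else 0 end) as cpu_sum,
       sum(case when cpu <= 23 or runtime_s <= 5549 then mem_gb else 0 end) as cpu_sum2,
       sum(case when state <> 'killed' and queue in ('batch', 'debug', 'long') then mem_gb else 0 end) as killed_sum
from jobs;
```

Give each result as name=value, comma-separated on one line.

cpu_sum=1473, cpu_sum2=1475, killed_sum=1003

[cpu_sum: cpu > 17 or state = 'failed']
job_id=900: ✓ → 154
job_id=901: ✓ → 245
job_id=902: ✓ → 205
job_id=903: ✓ → 168
job_id=904: ✓ → 137
job_id=905: ✓ → 82
job_id=906: ✓ → 230
job_id=907: ✗
job_id=908: ✓ → 180
job_id=909: ✗
job_id=910: ✓ → 72
cpu_sum = 154 + 245 + 205 + 168 + 137 + 82 + 230 + 180 + 72 = 1473
—
[cpu_sum2: cpu <= 23 or runtime_s <= 5549]
job_id=900: ✓ → 154
job_id=901: ✓ → 245
job_id=902: ✓ → 205
job_id=903: ✓ → 168
job_id=904: ✓ → 137
job_id=905: ✓ → 82
job_id=906: ✓ → 230
job_id=907: ✓ → 157
job_id=908: ✗
job_id=909: ✓ → 25
job_id=910: ✓ → 72
cpu_sum2 = 154 + 245 + 205 + 168 + 137 + 82 + 230 + 157 + 25 + 72 = 1475
—
[killed_sum: state <> 'killed' and queue in ('batch', 'debug', 'long')]
job_id=900: ✓ → 154
job_id=901: ✗
job_id=902: ✓ → 205
job_id=903: ✗
job_id=904: ✓ → 137
job_id=905: ✗
job_id=906: ✓ → 230
job_id=907: ✗
job_id=908: ✓ → 180
job_id=909: ✓ → 25
job_id=910: ✓ → 72
killed_sum = 154 + 205 + 137 + 230 + 180 + 25 + 72 = 1003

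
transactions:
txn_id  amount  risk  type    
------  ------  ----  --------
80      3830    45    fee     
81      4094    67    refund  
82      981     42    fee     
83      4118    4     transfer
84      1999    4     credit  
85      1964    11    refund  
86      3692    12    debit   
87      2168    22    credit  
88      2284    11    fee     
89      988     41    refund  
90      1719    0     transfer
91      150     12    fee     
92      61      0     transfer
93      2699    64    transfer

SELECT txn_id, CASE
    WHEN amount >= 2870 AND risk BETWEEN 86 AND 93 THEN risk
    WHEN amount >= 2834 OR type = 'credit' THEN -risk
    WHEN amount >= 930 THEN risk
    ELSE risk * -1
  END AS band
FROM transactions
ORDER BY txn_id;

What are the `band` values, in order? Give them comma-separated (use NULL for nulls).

-45, -67, 42, -4, -4, 11, -12, -22, 11, 41, 0, -12, 0, 64

txn_id=80: amount >= 2834 OR type = 'credit' → -45
txn_id=81: amount >= 2834 OR type = 'credit' → -67
txn_id=82: amount >= 930 → 42
txn_id=83: amount >= 2834 OR type = 'credit' → -4
txn_id=84: amount >= 2834 OR type = 'credit' → -4
txn_id=85: amount >= 930 → 11
txn_id=86: amount >= 2834 OR type = 'credit' → -12
txn_id=87: amount >= 2834 OR type = 'credit' → -22
txn_id=88: amount >= 930 → 11
txn_id=89: amount >= 930 → 41
txn_id=90: amount >= 930 → 0
txn_id=91: ELSE → -12
txn_id=92: ELSE → 0
txn_id=93: amount >= 930 → 64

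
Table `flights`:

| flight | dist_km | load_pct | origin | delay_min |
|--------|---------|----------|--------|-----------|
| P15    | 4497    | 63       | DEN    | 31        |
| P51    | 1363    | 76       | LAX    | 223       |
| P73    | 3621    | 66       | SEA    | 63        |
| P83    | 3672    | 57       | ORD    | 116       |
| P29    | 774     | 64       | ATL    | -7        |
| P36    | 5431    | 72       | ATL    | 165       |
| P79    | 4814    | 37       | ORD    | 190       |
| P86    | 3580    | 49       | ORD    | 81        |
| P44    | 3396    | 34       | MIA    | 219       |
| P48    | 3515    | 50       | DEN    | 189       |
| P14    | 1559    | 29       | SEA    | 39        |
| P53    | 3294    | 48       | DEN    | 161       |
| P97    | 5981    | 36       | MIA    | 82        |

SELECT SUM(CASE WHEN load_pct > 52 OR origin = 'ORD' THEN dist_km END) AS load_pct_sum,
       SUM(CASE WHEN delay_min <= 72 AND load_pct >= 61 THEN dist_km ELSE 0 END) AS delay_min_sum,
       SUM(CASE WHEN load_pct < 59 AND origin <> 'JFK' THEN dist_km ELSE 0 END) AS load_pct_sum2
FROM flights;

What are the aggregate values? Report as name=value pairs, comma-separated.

[load_pct_sum: load_pct > 52 OR origin = 'ORD']
flight=P15: ✓ → 4497
flight=P51: ✓ → 1363
flight=P73: ✓ → 3621
flight=P83: ✓ → 3672
flight=P29: ✓ → 774
flight=P36: ✓ → 5431
flight=P79: ✓ → 4814
flight=P86: ✓ → 3580
flight=P44: ✗
flight=P48: ✗
flight=P14: ✗
flight=P53: ✗
flight=P97: ✗
load_pct_sum = 4497 + 1363 + 3621 + 3672 + 774 + 5431 + 4814 + 3580 = 27752
—
[delay_min_sum: delay_min <= 72 AND load_pct >= 61]
flight=P15: ✓ → 4497
flight=P51: ✗
flight=P73: ✓ → 3621
flight=P83: ✗
flight=P29: ✓ → 774
flight=P36: ✗
flight=P79: ✗
flight=P86: ✗
flight=P44: ✗
flight=P48: ✗
flight=P14: ✗
flight=P53: ✗
flight=P97: ✗
delay_min_sum = 4497 + 3621 + 774 = 8892
—
[load_pct_sum2: load_pct < 59 AND origin <> 'JFK']
flight=P15: ✗
flight=P51: ✗
flight=P73: ✗
flight=P83: ✓ → 3672
flight=P29: ✗
flight=P36: ✗
flight=P79: ✓ → 4814
flight=P86: ✓ → 3580
flight=P44: ✓ → 3396
flight=P48: ✓ → 3515
flight=P14: ✓ → 1559
flight=P53: ✓ → 3294
flight=P97: ✓ → 5981
load_pct_sum2 = 3672 + 4814 + 3580 + 3396 + 3515 + 1559 + 3294 + 5981 = 29811

load_pct_sum=27752, delay_min_sum=8892, load_pct_sum2=29811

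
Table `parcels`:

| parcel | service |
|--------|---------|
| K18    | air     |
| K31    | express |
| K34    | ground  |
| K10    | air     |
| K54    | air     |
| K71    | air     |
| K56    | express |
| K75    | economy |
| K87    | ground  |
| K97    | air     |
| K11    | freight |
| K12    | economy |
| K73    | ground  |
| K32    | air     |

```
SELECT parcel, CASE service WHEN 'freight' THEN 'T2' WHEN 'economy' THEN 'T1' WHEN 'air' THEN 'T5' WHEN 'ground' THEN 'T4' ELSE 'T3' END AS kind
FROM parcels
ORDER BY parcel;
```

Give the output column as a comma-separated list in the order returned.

T5, T2, T1, T5, T3, T5, T4, T5, T3, T5, T4, T1, T4, T5

parcel=K10: service='air' → T5
parcel=K11: service='freight' → T2
parcel=K12: service='economy' → T1
parcel=K18: service='air' → T5
parcel=K31: ELSE → T3
parcel=K32: service='air' → T5
parcel=K34: service='ground' → T4
parcel=K54: service='air' → T5
parcel=K56: ELSE → T3
parcel=K71: service='air' → T5
parcel=K73: service='ground' → T4
parcel=K75: service='economy' → T1
parcel=K87: service='ground' → T4
parcel=K97: service='air' → T5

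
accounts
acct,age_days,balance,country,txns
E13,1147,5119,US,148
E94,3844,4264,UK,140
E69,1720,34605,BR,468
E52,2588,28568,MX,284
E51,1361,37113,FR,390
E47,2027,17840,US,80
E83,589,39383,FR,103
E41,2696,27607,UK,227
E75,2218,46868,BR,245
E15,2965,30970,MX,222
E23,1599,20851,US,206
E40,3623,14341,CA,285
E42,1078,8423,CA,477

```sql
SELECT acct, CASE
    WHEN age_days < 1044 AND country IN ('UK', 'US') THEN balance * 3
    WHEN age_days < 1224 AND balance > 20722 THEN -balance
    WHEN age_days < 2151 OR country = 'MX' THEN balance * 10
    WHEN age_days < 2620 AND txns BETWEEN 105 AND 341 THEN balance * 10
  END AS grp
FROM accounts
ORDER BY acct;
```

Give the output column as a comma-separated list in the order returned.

acct=E13: age_days < 2151 OR country = 'MX' → 51190
acct=E15: age_days < 2151 OR country = 'MX' → 309700
acct=E23: age_days < 2151 OR country = 'MX' → 208510
acct=E40: (no match → NULL) → NULL
acct=E41: (no match → NULL) → NULL
acct=E42: age_days < 2151 OR country = 'MX' → 84230
acct=E47: age_days < 2151 OR country = 'MX' → 178400
acct=E51: age_days < 2151 OR country = 'MX' → 371130
acct=E52: age_days < 2151 OR country = 'MX' → 285680
acct=E69: age_days < 2151 OR country = 'MX' → 346050
acct=E75: age_days < 2620 AND txns BETWEEN 105 AND 341 → 468680
acct=E83: age_days < 1224 AND balance > 20722 → -39383
acct=E94: (no match → NULL) → NULL

51190, 309700, 208510, NULL, NULL, 84230, 178400, 371130, 285680, 346050, 468680, -39383, NULL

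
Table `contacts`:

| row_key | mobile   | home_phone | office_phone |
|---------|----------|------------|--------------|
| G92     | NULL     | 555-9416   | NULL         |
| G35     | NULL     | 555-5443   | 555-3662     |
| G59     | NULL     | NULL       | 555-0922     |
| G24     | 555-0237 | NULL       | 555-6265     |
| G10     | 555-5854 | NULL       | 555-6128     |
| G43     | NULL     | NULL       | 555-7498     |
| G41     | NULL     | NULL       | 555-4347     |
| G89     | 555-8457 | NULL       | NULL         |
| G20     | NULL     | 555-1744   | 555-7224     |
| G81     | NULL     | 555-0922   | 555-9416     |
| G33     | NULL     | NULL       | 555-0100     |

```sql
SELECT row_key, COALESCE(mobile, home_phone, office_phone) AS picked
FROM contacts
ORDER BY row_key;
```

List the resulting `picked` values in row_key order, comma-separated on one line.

row_key=G10: mobile=555-5854 → 555-5854
row_key=G20: mobile=NULL, home_phone=555-1744 → 555-1744
row_key=G24: mobile=555-0237 → 555-0237
row_key=G33: mobile=NULL, home_phone=NULL, office_phone=555-0100 → 555-0100
row_key=G35: mobile=NULL, home_phone=555-5443 → 555-5443
row_key=G41: mobile=NULL, home_phone=NULL, office_phone=555-4347 → 555-4347
row_key=G43: mobile=NULL, home_phone=NULL, office_phone=555-7498 → 555-7498
row_key=G59: mobile=NULL, home_phone=NULL, office_phone=555-0922 → 555-0922
row_key=G81: mobile=NULL, home_phone=555-0922 → 555-0922
row_key=G89: mobile=555-8457 → 555-8457
row_key=G92: mobile=NULL, home_phone=555-9416 → 555-9416

555-5854, 555-1744, 555-0237, 555-0100, 555-5443, 555-4347, 555-7498, 555-0922, 555-0922, 555-8457, 555-9416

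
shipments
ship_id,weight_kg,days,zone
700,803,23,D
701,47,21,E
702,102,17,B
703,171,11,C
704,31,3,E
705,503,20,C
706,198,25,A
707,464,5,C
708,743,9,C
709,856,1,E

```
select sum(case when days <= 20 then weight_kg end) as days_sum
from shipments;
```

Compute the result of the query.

ship_id=700: ✗
ship_id=701: ✗
ship_id=702: ✓ → 102
ship_id=703: ✓ → 171
ship_id=704: ✓ → 31
ship_id=705: ✓ → 503
ship_id=706: ✗
ship_id=707: ✓ → 464
ship_id=708: ✓ → 743
ship_id=709: ✓ → 856
days_sum = 102 + 171 + 31 + 503 + 464 + 743 + 856 = 2870

2870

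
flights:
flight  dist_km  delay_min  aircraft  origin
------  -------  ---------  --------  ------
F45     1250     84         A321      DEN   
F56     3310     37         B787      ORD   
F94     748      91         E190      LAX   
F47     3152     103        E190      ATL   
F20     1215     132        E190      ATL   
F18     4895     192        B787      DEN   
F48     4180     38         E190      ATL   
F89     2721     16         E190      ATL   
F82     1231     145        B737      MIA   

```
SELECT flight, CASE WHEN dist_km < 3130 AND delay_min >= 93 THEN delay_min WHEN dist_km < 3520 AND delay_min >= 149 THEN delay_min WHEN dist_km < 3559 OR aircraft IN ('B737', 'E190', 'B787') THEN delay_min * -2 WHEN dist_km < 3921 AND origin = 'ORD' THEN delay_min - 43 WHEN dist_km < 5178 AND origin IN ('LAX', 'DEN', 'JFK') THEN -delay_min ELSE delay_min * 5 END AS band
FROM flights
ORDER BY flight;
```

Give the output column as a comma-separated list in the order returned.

flight=F18: dist_km < 3559 OR aircraft IN ('B737', 'E190', 'B787') → -384
flight=F20: dist_km < 3130 AND delay_min >= 93 → 132
flight=F45: dist_km < 3559 OR aircraft IN ('B737', 'E190', 'B787') → -168
flight=F47: dist_km < 3559 OR aircraft IN ('B737', 'E190', 'B787') → -206
flight=F48: dist_km < 3559 OR aircraft IN ('B737', 'E190', 'B787') → -76
flight=F56: dist_km < 3559 OR aircraft IN ('B737', 'E190', 'B787') → -74
flight=F82: dist_km < 3130 AND delay_min >= 93 → 145
flight=F89: dist_km < 3559 OR aircraft IN ('B737', 'E190', 'B787') → -32
flight=F94: dist_km < 3559 OR aircraft IN ('B737', 'E190', 'B787') → -182

-384, 132, -168, -206, -76, -74, 145, -32, -182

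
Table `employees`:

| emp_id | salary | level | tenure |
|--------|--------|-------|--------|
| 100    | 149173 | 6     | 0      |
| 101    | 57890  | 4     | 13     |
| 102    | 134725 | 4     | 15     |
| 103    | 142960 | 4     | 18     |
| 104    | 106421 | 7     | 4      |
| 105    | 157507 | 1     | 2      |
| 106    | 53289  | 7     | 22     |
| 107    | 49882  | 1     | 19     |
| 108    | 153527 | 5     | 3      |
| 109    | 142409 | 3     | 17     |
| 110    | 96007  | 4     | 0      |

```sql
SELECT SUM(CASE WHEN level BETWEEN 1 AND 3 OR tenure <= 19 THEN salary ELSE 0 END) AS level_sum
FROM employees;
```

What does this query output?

emp_id=100: ✓ → 149173
emp_id=101: ✓ → 57890
emp_id=102: ✓ → 134725
emp_id=103: ✓ → 142960
emp_id=104: ✓ → 106421
emp_id=105: ✓ → 157507
emp_id=106: ✗
emp_id=107: ✓ → 49882
emp_id=108: ✓ → 153527
emp_id=109: ✓ → 142409
emp_id=110: ✓ → 96007
level_sum = 149173 + 57890 + 134725 + 142960 + 106421 + 157507 + 49882 + 153527 + 142409 + 96007 = 1190501

1190501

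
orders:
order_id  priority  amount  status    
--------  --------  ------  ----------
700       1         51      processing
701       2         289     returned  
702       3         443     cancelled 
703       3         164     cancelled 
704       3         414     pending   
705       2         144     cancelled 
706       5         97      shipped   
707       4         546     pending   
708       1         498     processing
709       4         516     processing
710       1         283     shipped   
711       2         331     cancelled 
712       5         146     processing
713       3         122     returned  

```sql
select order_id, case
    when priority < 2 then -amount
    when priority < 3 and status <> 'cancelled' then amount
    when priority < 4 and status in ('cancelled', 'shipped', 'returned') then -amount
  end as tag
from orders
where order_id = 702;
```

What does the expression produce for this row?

order_id = 702: priority=3, amount=443, status=cancelled.
priority < 2 → false
priority < 3 and status <> 'cancelled' → false
priority < 4 and status in ('cancelled', 'shipped', 'returned') → true → -443

-443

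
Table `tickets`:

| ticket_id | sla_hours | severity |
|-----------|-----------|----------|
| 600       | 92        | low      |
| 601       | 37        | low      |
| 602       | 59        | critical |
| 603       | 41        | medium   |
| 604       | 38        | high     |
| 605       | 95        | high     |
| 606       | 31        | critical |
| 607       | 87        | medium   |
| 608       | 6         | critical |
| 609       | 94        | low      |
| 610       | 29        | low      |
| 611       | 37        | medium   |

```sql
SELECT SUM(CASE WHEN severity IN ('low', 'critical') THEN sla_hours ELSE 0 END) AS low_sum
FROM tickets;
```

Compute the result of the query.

348

ticket_id=600: ✓ → 92
ticket_id=601: ✓ → 37
ticket_id=602: ✓ → 59
ticket_id=603: ✗
ticket_id=604: ✗
ticket_id=605: ✗
ticket_id=606: ✓ → 31
ticket_id=607: ✗
ticket_id=608: ✓ → 6
ticket_id=609: ✓ → 94
ticket_id=610: ✓ → 29
ticket_id=611: ✗
low_sum = 92 + 37 + 59 + 31 + 6 + 94 + 29 = 348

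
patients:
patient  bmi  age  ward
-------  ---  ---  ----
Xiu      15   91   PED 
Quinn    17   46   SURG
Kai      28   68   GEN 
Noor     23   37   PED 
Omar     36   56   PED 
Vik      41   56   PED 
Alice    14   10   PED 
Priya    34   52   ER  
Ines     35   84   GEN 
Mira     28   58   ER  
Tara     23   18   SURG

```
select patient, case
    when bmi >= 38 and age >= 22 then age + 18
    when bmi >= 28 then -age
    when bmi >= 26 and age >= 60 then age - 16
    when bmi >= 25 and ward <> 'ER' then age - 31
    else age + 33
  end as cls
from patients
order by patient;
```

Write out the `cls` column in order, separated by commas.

43, -84, -68, -58, 70, -56, -52, 79, 51, 74, 124

patient=Alice: ELSE → 43
patient=Ines: bmi >= 28 → -84
patient=Kai: bmi >= 28 → -68
patient=Mira: bmi >= 28 → -58
patient=Noor: ELSE → 70
patient=Omar: bmi >= 28 → -56
patient=Priya: bmi >= 28 → -52
patient=Quinn: ELSE → 79
patient=Tara: ELSE → 51
patient=Vik: bmi >= 38 and age >= 22 → 74
patient=Xiu: ELSE → 124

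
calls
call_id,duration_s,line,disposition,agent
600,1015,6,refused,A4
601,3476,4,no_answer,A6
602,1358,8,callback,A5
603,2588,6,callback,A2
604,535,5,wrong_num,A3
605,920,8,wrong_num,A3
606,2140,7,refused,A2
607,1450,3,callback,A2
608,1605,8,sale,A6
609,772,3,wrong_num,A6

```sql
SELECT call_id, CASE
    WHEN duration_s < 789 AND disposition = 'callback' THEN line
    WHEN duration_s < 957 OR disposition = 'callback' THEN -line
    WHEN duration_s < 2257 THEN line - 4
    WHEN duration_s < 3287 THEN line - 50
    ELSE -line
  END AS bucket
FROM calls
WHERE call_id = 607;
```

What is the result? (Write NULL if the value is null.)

call_id = 607: duration_s=1450, line=3, disposition=callback, agent=A2.
duration_s < 789 AND disposition = 'callback' → false
duration_s < 957 OR disposition = 'callback' → true → -3

-3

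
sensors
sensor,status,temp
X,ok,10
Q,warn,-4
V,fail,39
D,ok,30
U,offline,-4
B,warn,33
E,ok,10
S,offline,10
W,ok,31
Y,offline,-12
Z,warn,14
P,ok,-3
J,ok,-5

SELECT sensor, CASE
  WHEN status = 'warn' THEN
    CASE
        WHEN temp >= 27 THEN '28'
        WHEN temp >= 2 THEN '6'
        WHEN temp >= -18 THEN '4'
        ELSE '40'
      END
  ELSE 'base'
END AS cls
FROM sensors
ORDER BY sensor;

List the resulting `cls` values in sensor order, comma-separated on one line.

28, base, base, base, base, 4, base, base, base, base, base, base, 6

sensor=B: status='warn' → inner[temp >= 27] → 28
sensor=D: status='ok' → outer ELSE → base
sensor=E: status='ok' → outer ELSE → base
sensor=J: status='ok' → outer ELSE → base
sensor=P: status='ok' → outer ELSE → base
sensor=Q: status='warn' → inner[temp >= -18] → 4
sensor=S: status='offline' → outer ELSE → base
sensor=U: status='offline' → outer ELSE → base
sensor=V: status='fail' → outer ELSE → base
sensor=W: status='ok' → outer ELSE → base
sensor=X: status='ok' → outer ELSE → base
sensor=Y: status='offline' → outer ELSE → base
sensor=Z: status='warn' → inner[temp >= 2] → 6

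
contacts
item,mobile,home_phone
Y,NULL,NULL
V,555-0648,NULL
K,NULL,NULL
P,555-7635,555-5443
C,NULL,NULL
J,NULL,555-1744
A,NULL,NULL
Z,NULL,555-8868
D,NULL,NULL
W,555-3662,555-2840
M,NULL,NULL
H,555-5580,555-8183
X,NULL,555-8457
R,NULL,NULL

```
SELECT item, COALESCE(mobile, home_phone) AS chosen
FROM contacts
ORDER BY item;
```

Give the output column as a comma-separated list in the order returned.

item=A: mobile=NULL, home_phone=NULL (all NULL) → NULL
item=C: mobile=NULL, home_phone=NULL (all NULL) → NULL
item=D: mobile=NULL, home_phone=NULL (all NULL) → NULL
item=H: mobile=555-5580 → 555-5580
item=J: mobile=NULL, home_phone=555-1744 → 555-1744
item=K: mobile=NULL, home_phone=NULL (all NULL) → NULL
item=M: mobile=NULL, home_phone=NULL (all NULL) → NULL
item=P: mobile=555-7635 → 555-7635
item=R: mobile=NULL, home_phone=NULL (all NULL) → NULL
item=V: mobile=555-0648 → 555-0648
item=W: mobile=555-3662 → 555-3662
item=X: mobile=NULL, home_phone=555-8457 → 555-8457
item=Y: mobile=NULL, home_phone=NULL (all NULL) → NULL
item=Z: mobile=NULL, home_phone=555-8868 → 555-8868

NULL, NULL, NULL, 555-5580, 555-1744, NULL, NULL, 555-7635, NULL, 555-0648, 555-3662, 555-8457, NULL, 555-8868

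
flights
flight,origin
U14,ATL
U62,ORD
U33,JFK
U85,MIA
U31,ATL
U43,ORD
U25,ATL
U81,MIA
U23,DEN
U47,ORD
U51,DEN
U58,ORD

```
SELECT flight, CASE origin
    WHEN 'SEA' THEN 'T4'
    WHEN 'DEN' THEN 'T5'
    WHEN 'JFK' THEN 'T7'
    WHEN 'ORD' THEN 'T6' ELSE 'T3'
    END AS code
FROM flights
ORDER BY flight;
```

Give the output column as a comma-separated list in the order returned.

T3, T5, T3, T3, T7, T6, T6, T5, T6, T6, T3, T3

flight=U14: ELSE → T3
flight=U23: origin='DEN' → T5
flight=U25: ELSE → T3
flight=U31: ELSE → T3
flight=U33: origin='JFK' → T7
flight=U43: origin='ORD' → T6
flight=U47: origin='ORD' → T6
flight=U51: origin='DEN' → T5
flight=U58: origin='ORD' → T6
flight=U62: origin='ORD' → T6
flight=U81: ELSE → T3
flight=U85: ELSE → T3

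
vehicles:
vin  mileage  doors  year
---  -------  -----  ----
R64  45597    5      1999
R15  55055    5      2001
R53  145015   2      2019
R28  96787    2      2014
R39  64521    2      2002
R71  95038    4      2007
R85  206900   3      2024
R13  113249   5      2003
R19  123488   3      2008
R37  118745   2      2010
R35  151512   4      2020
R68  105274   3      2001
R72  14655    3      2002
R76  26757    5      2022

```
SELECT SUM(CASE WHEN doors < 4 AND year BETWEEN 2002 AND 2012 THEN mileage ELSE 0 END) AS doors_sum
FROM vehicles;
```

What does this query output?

321409

vin=R64: ✗
vin=R15: ✗
vin=R53: ✗
vin=R28: ✗
vin=R39: ✓ → 64521
vin=R71: ✗
vin=R85: ✗
vin=R13: ✗
vin=R19: ✓ → 123488
vin=R37: ✓ → 118745
vin=R35: ✗
vin=R68: ✗
vin=R72: ✓ → 14655
vin=R76: ✗
doors_sum = 64521 + 123488 + 118745 + 14655 = 321409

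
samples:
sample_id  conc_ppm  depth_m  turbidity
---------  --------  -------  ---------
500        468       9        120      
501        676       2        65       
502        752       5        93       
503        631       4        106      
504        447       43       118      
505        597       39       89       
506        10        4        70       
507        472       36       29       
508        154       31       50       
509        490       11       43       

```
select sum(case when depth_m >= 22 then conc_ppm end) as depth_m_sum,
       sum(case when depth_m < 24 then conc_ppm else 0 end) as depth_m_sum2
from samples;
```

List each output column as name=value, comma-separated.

[depth_m_sum: depth_m >= 22]
sample_id=500: ✗
sample_id=501: ✗
sample_id=502: ✗
sample_id=503: ✗
sample_id=504: ✓ → 447
sample_id=505: ✓ → 597
sample_id=506: ✗
sample_id=507: ✓ → 472
sample_id=508: ✓ → 154
sample_id=509: ✗
depth_m_sum = 447 + 597 + 472 + 154 = 1670
—
[depth_m_sum2: depth_m < 24]
sample_id=500: ✓ → 468
sample_id=501: ✓ → 676
sample_id=502: ✓ → 752
sample_id=503: ✓ → 631
sample_id=504: ✗
sample_id=505: ✗
sample_id=506: ✓ → 10
sample_id=507: ✗
sample_id=508: ✗
sample_id=509: ✓ → 490
depth_m_sum2 = 468 + 676 + 752 + 631 + 10 + 490 = 3027

depth_m_sum=1670, depth_m_sum2=3027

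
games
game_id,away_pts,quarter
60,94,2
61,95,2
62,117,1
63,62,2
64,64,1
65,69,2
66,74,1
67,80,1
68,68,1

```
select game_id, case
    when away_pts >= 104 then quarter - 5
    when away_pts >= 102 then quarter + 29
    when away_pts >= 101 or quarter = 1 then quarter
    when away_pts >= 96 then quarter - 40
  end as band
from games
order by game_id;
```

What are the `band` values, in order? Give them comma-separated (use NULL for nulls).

game_id=60: (no match → NULL) → NULL
game_id=61: (no match → NULL) → NULL
game_id=62: away_pts >= 104 → -4
game_id=63: (no match → NULL) → NULL
game_id=64: away_pts >= 101 or quarter = 1 → 1
game_id=65: (no match → NULL) → NULL
game_id=66: away_pts >= 101 or quarter = 1 → 1
game_id=67: away_pts >= 101 or quarter = 1 → 1
game_id=68: away_pts >= 101 or quarter = 1 → 1

NULL, NULL, -4, NULL, 1, NULL, 1, 1, 1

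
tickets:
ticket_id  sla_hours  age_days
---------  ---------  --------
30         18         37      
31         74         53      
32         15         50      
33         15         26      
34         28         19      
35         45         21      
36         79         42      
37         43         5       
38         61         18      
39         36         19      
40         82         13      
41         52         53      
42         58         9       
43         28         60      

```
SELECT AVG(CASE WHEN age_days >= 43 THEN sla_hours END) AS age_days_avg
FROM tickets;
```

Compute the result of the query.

ticket_id=30: ✗
ticket_id=31: ✓ → 74
ticket_id=32: ✓ → 15
ticket_id=33: ✗
ticket_id=34: ✗
ticket_id=35: ✗
ticket_id=36: ✗
ticket_id=37: ✗
ticket_id=38: ✗
ticket_id=39: ✗
ticket_id=40: ✗
ticket_id=41: ✓ → 52
ticket_id=42: ✗
ticket_id=43: ✓ → 28
age_days_avg = (74 + 15 + 52 + 28) / 4 = 42.25

42.25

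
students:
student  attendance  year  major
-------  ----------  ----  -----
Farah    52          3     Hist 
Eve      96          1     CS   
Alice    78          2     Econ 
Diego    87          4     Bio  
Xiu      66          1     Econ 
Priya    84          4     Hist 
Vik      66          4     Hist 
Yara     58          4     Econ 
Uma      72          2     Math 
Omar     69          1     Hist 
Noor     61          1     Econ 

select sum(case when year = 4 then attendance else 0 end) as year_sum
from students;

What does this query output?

295

student=Farah: ✗
student=Eve: ✗
student=Alice: ✗
student=Diego: ✓ → 87
student=Xiu: ✗
student=Priya: ✓ → 84
student=Vik: ✓ → 66
student=Yara: ✓ → 58
student=Uma: ✗
student=Omar: ✗
student=Noor: ✗
year_sum = 87 + 84 + 66 + 58 = 295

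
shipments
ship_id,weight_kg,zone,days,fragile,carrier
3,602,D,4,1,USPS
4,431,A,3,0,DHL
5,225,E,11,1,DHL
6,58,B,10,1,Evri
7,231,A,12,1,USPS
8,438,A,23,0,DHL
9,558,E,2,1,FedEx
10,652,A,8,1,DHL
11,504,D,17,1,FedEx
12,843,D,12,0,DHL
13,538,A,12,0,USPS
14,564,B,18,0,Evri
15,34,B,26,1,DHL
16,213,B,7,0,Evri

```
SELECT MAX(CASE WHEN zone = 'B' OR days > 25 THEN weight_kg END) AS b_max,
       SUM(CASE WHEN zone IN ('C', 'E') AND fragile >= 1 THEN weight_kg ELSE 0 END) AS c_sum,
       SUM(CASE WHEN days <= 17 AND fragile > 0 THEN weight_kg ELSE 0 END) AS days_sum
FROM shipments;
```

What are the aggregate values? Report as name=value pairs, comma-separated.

[b_max: zone = 'B' OR days > 25]
ship_id=3: ✗
ship_id=4: ✗
ship_id=5: ✗
ship_id=6: ✓ → 58
ship_id=7: ✗
ship_id=8: ✗
ship_id=9: ✗
ship_id=10: ✗
ship_id=11: ✗
ship_id=12: ✗
ship_id=13: ✗
ship_id=14: ✓ → 564
ship_id=15: ✓ → 34
ship_id=16: ✓ → 213
b_max = MAX(58, 564, 34, 213) = 564
—
[c_sum: zone IN ('C', 'E') AND fragile >= 1]
ship_id=3: ✗
ship_id=4: ✗
ship_id=5: ✓ → 225
ship_id=6: ✗
ship_id=7: ✗
ship_id=8: ✗
ship_id=9: ✓ → 558
ship_id=10: ✗
ship_id=11: ✗
ship_id=12: ✗
ship_id=13: ✗
ship_id=14: ✗
ship_id=15: ✗
ship_id=16: ✗
c_sum = 225 + 558 = 783
—
[days_sum: days <= 17 AND fragile > 0]
ship_id=3: ✓ → 602
ship_id=4: ✗
ship_id=5: ✓ → 225
ship_id=6: ✓ → 58
ship_id=7: ✓ → 231
ship_id=8: ✗
ship_id=9: ✓ → 558
ship_id=10: ✓ → 652
ship_id=11: ✓ → 504
ship_id=12: ✗
ship_id=13: ✗
ship_id=14: ✗
ship_id=15: ✗
ship_id=16: ✗
days_sum = 602 + 225 + 58 + 231 + 558 + 652 + 504 = 2830

b_max=564, c_sum=783, days_sum=2830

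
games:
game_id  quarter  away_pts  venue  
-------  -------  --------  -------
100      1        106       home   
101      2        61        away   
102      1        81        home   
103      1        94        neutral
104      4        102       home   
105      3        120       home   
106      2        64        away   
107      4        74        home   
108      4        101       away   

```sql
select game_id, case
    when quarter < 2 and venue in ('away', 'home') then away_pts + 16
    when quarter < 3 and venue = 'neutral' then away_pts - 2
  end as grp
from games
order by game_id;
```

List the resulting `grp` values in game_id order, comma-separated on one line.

122, NULL, 97, 92, NULL, NULL, NULL, NULL, NULL

game_id=100: quarter < 2 and venue in ('away', 'home') → 122
game_id=101: (no match → NULL) → NULL
game_id=102: quarter < 2 and venue in ('away', 'home') → 97
game_id=103: quarter < 3 and venue = 'neutral' → 92
game_id=104: (no match → NULL) → NULL
game_id=105: (no match → NULL) → NULL
game_id=106: (no match → NULL) → NULL
game_id=107: (no match → NULL) → NULL
game_id=108: (no match → NULL) → NULL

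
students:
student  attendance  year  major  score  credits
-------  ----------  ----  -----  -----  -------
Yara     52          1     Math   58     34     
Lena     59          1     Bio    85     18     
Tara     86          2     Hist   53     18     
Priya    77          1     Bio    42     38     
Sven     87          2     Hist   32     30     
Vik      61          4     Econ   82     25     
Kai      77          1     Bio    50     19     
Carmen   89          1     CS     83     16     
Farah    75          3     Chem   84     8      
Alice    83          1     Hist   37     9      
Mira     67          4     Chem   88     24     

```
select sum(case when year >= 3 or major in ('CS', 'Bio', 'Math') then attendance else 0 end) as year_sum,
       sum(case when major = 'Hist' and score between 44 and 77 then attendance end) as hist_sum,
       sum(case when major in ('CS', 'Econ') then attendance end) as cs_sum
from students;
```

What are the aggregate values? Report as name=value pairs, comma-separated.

year_sum=557, hist_sum=86, cs_sum=150

[year_sum: year >= 3 or major in ('CS', 'Bio', 'Math')]
student=Yara: ✓ → 52
student=Lena: ✓ → 59
student=Tara: ✗
student=Priya: ✓ → 77
student=Sven: ✗
student=Vik: ✓ → 61
student=Kai: ✓ → 77
student=Carmen: ✓ → 89
student=Farah: ✓ → 75
student=Alice: ✗
student=Mira: ✓ → 67
year_sum = 52 + 59 + 77 + 61 + 77 + 89 + 75 + 67 = 557
—
[hist_sum: major = 'Hist' and score between 44 and 77]
student=Yara: ✗
student=Lena: ✗
student=Tara: ✓ → 86
student=Priya: ✗
student=Sven: ✗
student=Vik: ✗
student=Kai: ✗
student=Carmen: ✗
student=Farah: ✗
student=Alice: ✗
student=Mira: ✗
hist_sum = 86
—
[cs_sum: major in ('CS', 'Econ')]
student=Yara: ✗
student=Lena: ✗
student=Tara: ✗
student=Priya: ✗
student=Sven: ✗
student=Vik: ✓ → 61
student=Kai: ✗
student=Carmen: ✓ → 89
student=Farah: ✗
student=Alice: ✗
student=Mira: ✗
cs_sum = 61 + 89 = 150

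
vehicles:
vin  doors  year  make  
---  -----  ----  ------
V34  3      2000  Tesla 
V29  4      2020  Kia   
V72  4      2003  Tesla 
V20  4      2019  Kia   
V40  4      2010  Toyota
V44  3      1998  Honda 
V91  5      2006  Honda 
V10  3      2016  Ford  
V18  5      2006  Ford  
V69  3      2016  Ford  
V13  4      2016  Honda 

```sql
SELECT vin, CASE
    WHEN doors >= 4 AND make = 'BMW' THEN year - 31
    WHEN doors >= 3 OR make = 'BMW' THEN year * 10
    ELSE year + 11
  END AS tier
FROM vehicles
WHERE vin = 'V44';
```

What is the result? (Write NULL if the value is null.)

vin = V44: doors=3, year=1998, make=Honda.
doors >= 4 AND make = 'BMW' → false
doors >= 3 OR make = 'BMW' → true → 19980

19980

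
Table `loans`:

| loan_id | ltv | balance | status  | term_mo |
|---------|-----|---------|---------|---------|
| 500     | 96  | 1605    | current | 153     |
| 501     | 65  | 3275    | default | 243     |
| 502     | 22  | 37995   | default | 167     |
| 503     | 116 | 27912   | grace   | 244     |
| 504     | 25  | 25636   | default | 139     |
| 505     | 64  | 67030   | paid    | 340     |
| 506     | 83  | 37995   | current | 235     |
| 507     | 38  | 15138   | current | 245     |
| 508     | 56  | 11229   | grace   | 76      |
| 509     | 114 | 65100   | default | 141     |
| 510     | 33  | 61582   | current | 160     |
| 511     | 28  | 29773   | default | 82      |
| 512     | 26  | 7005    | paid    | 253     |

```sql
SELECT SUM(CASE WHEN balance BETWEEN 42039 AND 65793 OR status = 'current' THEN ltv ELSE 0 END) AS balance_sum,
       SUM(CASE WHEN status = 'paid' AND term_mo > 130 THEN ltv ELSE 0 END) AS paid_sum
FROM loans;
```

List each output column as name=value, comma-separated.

balance_sum=364, paid_sum=90

[balance_sum: balance BETWEEN 42039 AND 65793 OR status = 'current']
loan_id=500: ✓ → 96
loan_id=501: ✗
loan_id=502: ✗
loan_id=503: ✗
loan_id=504: ✗
loan_id=505: ✗
loan_id=506: ✓ → 83
loan_id=507: ✓ → 38
loan_id=508: ✗
loan_id=509: ✓ → 114
loan_id=510: ✓ → 33
loan_id=511: ✗
loan_id=512: ✗
balance_sum = 96 + 83 + 38 + 114 + 33 = 364
—
[paid_sum: status = 'paid' AND term_mo > 130]
loan_id=500: ✗
loan_id=501: ✗
loan_id=502: ✗
loan_id=503: ✗
loan_id=504: ✗
loan_id=505: ✓ → 64
loan_id=506: ✗
loan_id=507: ✗
loan_id=508: ✗
loan_id=509: ✗
loan_id=510: ✗
loan_id=511: ✗
loan_id=512: ✓ → 26
paid_sum = 64 + 26 = 90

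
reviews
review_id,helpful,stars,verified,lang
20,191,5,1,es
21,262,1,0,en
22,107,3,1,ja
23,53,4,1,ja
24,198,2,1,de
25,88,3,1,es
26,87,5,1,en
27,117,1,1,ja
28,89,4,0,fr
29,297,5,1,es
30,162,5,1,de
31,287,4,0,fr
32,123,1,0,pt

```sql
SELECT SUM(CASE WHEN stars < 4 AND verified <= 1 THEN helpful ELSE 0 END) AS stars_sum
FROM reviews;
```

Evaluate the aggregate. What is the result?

review_id=20: ✗
review_id=21: ✓ → 262
review_id=22: ✓ → 107
review_id=23: ✗
review_id=24: ✓ → 198
review_id=25: ✓ → 88
review_id=26: ✗
review_id=27: ✓ → 117
review_id=28: ✗
review_id=29: ✗
review_id=30: ✗
review_id=31: ✗
review_id=32: ✓ → 123
stars_sum = 262 + 107 + 198 + 88 + 117 + 123 = 895

895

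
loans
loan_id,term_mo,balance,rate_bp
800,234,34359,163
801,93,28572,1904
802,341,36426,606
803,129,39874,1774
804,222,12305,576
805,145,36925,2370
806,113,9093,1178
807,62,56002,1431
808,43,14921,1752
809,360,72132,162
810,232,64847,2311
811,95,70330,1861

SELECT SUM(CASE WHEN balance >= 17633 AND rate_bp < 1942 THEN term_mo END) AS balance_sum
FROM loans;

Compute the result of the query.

loan_id=800: ✓ → 234
loan_id=801: ✓ → 93
loan_id=802: ✓ → 341
loan_id=803: ✓ → 129
loan_id=804: ✗
loan_id=805: ✗
loan_id=806: ✗
loan_id=807: ✓ → 62
loan_id=808: ✗
loan_id=809: ✓ → 360
loan_id=810: ✗
loan_id=811: ✓ → 95
balance_sum = 234 + 93 + 341 + 129 + 62 + 360 + 95 = 1314

1314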